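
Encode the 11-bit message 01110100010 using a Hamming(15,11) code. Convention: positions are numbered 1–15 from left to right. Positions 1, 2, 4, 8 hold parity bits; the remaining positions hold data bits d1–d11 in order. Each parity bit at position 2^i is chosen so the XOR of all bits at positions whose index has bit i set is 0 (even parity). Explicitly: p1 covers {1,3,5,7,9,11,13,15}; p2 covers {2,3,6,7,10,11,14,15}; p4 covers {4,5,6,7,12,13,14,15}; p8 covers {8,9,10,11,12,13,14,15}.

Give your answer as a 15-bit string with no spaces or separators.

000011100100010

Place data at non-parity positions: p1 p2 0 p4 1 1 1 p8 0 1 0 0 0 1 0
p1 (pos 1,3,5,7,9,11,13,15): XOR of data positions = 0⊕1⊕1⊕0⊕0⊕0⊕0 = 0
p2 (pos 2,3,6,7,10,11,14,15): XOR of data positions = 0⊕1⊕1⊕1⊕0⊕1⊕0 = 0
p4 (pos 4,5,6,7,12,13,14,15): XOR of data positions = 1⊕1⊕1⊕0⊕0⊕1⊕0 = 0
p8 (pos 8,9,10,11,12,13,14,15): XOR of data positions = 0⊕1⊕0⊕0⊕0⊕1⊕0 = 0
Codeword: 000011100100010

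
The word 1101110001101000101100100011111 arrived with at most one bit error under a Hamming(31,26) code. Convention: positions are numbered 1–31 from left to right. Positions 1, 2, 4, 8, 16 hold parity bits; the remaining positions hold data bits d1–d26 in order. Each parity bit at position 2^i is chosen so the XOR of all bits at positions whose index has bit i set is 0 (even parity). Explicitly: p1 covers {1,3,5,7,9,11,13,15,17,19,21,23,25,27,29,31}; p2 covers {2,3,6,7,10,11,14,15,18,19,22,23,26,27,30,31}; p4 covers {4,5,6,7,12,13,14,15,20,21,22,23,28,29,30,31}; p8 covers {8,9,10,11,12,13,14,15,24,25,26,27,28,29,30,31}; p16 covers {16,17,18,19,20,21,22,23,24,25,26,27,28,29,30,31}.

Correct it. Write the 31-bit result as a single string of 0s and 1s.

1101110001101000111100100011111

s1 (pos 1,3,5,7,9,11,13,15,17,19,21,23,25,27,29,31): 1⊕0⊕1⊕0⊕0⊕1⊕1⊕0⊕1⊕1⊕0⊕1⊕0⊕1⊕1⊕1 = 0
s2 (pos 2,3,6,7,10,11,14,15,18,19,22,23,26,27,30,31): 1⊕0⊕1⊕0⊕1⊕1⊕0⊕0⊕0⊕1⊕0⊕1⊕0⊕1⊕1⊕1 = 1
s4 (pos 4,5,6,7,12,13,14,15,20,21,22,23,28,29,30,31): 1⊕1⊕1⊕0⊕0⊕1⊕0⊕0⊕1⊕0⊕0⊕1⊕1⊕1⊕1⊕1 = 0
s8 (pos 8,9,10,11,12,13,14,15,24,25,26,27,28,29,30,31): 0⊕0⊕1⊕1⊕0⊕1⊕0⊕0⊕0⊕0⊕0⊕1⊕1⊕1⊕1⊕1 = 0
s16 (pos 16,17,18,19,20,21,22,23,24,25,26,27,28,29,30,31): 0⊕1⊕0⊕1⊕1⊕0⊕0⊕1⊕0⊕0⊕0⊕1⊕1⊕1⊕1⊕1 = 1
Syndrome s16…s1 = 10010 → error at position 18.
Flip position 18: 1101110001101000101100100011111 → 1101110001101000111100100011111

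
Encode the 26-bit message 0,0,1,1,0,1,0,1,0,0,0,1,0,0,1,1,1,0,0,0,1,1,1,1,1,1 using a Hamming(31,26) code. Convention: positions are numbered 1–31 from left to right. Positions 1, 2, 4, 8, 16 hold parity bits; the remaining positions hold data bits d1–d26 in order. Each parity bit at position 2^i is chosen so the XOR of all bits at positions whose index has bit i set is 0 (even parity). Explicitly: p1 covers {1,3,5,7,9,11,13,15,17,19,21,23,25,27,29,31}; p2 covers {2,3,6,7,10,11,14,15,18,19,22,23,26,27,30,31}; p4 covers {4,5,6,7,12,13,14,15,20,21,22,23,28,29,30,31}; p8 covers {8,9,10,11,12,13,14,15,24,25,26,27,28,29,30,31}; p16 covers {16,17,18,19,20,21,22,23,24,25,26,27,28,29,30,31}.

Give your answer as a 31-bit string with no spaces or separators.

Place data at non-parity positions: p1 p2 0 p4 0 1 1 p8 0 1 0 1 0 0 0 p16 1 0 0 1 1 1 0 0 0 1 1 1 1 1 1
p1 (pos 1,3,5,7,9,11,13,15,17,19,21,23,25,27,29,31): XOR of data positions = 0⊕0⊕1⊕0⊕0⊕0⊕0⊕1⊕0⊕1⊕0⊕0⊕1⊕1⊕1 = 0
p2 (pos 2,3,6,7,10,11,14,15,18,19,22,23,26,27,30,31): XOR of data positions = 0⊕1⊕1⊕1⊕0⊕0⊕0⊕0⊕0⊕1⊕0⊕1⊕1⊕1⊕1 = 0
p4 (pos 4,5,6,7,12,13,14,15,20,21,22,23,28,29,30,31): XOR of data positions = 0⊕1⊕1⊕1⊕0⊕0⊕0⊕1⊕1⊕1⊕0⊕1⊕1⊕1⊕1 = 0
p8 (pos 8,9,10,11,12,13,14,15,24,25,26,27,28,29,30,31): XOR of data positions = 0⊕1⊕0⊕1⊕0⊕0⊕0⊕0⊕0⊕1⊕1⊕1⊕1⊕1⊕1 = 0
p16 (pos 16,17,18,19,20,21,22,23,24,25,26,27,28,29,30,31): XOR of data positions = 1⊕0⊕0⊕1⊕1⊕1⊕0⊕0⊕0⊕1⊕1⊕1⊕1⊕1⊕1 = 0
Codeword: 0000011001010000100111000111111

0000011001010000100111000111111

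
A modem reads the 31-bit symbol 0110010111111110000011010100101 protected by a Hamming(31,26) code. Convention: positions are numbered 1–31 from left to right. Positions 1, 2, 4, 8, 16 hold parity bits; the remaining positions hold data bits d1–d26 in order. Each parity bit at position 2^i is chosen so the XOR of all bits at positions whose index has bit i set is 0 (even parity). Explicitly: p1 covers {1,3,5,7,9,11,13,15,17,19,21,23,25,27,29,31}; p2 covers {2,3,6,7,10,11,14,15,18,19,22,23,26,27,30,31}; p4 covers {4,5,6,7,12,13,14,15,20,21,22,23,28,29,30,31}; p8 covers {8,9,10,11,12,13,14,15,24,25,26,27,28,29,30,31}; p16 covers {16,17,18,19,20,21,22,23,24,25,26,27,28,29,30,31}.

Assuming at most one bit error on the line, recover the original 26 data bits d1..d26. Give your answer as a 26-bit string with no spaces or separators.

s1 (pos 1,3,5,7,9,11,13,15,17,19,21,23,25,27,29,31): 0⊕1⊕0⊕0⊕1⊕1⊕1⊕1⊕0⊕0⊕1⊕0⊕0⊕0⊕1⊕1 = 0
s2 (pos 2,3,6,7,10,11,14,15,18,19,22,23,26,27,30,31): 1⊕1⊕1⊕0⊕1⊕1⊕1⊕1⊕0⊕0⊕1⊕0⊕1⊕0⊕0⊕1 = 0
s4 (pos 4,5,6,7,12,13,14,15,20,21,22,23,28,29,30,31): 0⊕0⊕1⊕0⊕1⊕1⊕1⊕1⊕0⊕1⊕1⊕0⊕0⊕1⊕0⊕1 = 1
s8 (pos 8,9,10,11,12,13,14,15,24,25,26,27,28,29,30,31): 1⊕1⊕1⊕1⊕1⊕1⊕1⊕1⊕1⊕0⊕1⊕0⊕0⊕1⊕0⊕1 = 0
s16 (pos 16,17,18,19,20,21,22,23,24,25,26,27,28,29,30,31): 0⊕0⊕0⊕0⊕0⊕1⊕1⊕0⊕1⊕0⊕1⊕0⊕0⊕1⊕0⊕1 = 0
Syndrome s16…s1 = 00100 → error at position 4.
Flip position 4: 0110010111111110000011010100101 → 0111010111111110000011010100101
Read data bits from positions 3,5,6,7,9,10,11,12,13,14,15,17,18,19,20,21,22,23,24,25,26,27,28,29,30,31: 10101111111000011010100101

10101111111000011010100101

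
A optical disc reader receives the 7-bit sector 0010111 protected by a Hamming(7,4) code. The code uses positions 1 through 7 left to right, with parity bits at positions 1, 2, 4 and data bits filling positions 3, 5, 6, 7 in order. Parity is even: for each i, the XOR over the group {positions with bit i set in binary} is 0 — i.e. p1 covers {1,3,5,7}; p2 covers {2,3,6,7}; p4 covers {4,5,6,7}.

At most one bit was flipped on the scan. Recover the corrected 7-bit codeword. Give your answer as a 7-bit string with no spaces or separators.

0010110

s1 (pos 1,3,5,7): 0⊕1⊕1⊕1 = 1
s2 (pos 2,3,6,7): 0⊕1⊕1⊕1 = 1
s4 (pos 4,5,6,7): 0⊕1⊕1⊕1 = 1
Syndrome s4…s1 = 111 → error at position 7.
Flip position 7: 0010111 → 0010110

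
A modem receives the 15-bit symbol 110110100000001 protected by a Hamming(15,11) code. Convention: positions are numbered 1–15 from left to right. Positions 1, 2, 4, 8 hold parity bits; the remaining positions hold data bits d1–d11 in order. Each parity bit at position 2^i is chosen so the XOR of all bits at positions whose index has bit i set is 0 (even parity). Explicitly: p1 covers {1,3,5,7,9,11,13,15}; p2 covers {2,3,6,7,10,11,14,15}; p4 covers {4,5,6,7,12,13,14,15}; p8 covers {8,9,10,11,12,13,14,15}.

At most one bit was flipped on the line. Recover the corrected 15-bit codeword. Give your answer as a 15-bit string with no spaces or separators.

s1 (pos 1,3,5,7,9,11,13,15): 1⊕0⊕1⊕1⊕0⊕0⊕0⊕1 = 0
s2 (pos 2,3,6,7,10,11,14,15): 1⊕0⊕0⊕1⊕0⊕0⊕0⊕1 = 1
s4 (pos 4,5,6,7,12,13,14,15): 1⊕1⊕0⊕1⊕0⊕0⊕0⊕1 = 0
s8 (pos 8,9,10,11,12,13,14,15): 0⊕0⊕0⊕0⊕0⊕0⊕0⊕1 = 1
Syndrome s8…s1 = 1010 → error at position 10.
Flip position 10: 110110100000001 → 110110100100001

110110100100001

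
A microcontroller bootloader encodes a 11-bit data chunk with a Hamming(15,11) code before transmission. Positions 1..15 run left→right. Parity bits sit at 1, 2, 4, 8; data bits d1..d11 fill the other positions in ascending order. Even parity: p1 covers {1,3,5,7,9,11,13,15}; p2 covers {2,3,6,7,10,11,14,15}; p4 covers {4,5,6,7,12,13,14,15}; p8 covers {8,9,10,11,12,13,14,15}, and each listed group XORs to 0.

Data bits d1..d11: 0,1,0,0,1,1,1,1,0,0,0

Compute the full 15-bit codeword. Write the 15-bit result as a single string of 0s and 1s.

Place data at non-parity positions: p1 p2 0 p4 1 0 0 p8 1 1 1 1 0 0 0
p1 (pos 1,3,5,7,9,11,13,15): XOR of data positions = 0⊕1⊕0⊕1⊕1⊕0⊕0 = 1
p2 (pos 2,3,6,7,10,11,14,15): XOR of data positions = 0⊕0⊕0⊕1⊕1⊕0⊕0 = 0
p4 (pos 4,5,6,7,12,13,14,15): XOR of data positions = 1⊕0⊕0⊕1⊕0⊕0⊕0 = 0
p8 (pos 8,9,10,11,12,13,14,15): XOR of data positions = 1⊕1⊕1⊕1⊕0⊕0⊕0 = 0
Codeword: 100010001111000

100010001111000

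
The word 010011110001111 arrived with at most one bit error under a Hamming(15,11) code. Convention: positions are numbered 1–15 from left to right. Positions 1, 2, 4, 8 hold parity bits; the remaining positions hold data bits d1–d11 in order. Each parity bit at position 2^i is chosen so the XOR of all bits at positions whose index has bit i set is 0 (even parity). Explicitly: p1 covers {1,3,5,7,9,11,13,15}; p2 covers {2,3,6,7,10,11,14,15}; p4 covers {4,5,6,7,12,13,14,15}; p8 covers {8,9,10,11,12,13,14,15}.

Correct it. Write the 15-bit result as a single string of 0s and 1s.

010011110001101

s1 (pos 1,3,5,7,9,11,13,15): 0⊕0⊕1⊕1⊕0⊕0⊕1⊕1 = 0
s2 (pos 2,3,6,7,10,11,14,15): 1⊕0⊕1⊕1⊕0⊕0⊕1⊕1 = 1
s4 (pos 4,5,6,7,12,13,14,15): 0⊕1⊕1⊕1⊕1⊕1⊕1⊕1 = 1
s8 (pos 8,9,10,11,12,13,14,15): 1⊕0⊕0⊕0⊕1⊕1⊕1⊕1 = 1
Syndrome s8…s1 = 1110 → error at position 14.
Flip position 14: 010011110001111 → 010011110001101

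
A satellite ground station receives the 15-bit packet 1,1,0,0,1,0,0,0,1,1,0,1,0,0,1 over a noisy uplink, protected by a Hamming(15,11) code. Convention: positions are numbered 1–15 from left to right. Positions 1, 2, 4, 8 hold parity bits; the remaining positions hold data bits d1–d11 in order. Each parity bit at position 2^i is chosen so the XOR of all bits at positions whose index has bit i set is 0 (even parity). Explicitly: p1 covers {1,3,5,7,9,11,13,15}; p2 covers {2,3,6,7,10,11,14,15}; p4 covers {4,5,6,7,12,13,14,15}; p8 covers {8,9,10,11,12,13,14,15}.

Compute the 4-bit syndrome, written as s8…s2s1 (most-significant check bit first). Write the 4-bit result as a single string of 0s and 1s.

s1 (pos 1,3,5,7,9,11,13,15): 1⊕0⊕1⊕0⊕1⊕0⊕0⊕1 = 0
s2 (pos 2,3,6,7,10,11,14,15): 1⊕0⊕0⊕0⊕1⊕0⊕0⊕1 = 1
s4 (pos 4,5,6,7,12,13,14,15): 0⊕1⊕0⊕0⊕1⊕0⊕0⊕1 = 1
s8 (pos 8,9,10,11,12,13,14,15): 0⊕1⊕1⊕0⊕1⊕0⊕0⊕1 = 0
Syndrome s8…s1 = 0110 → error at position 6.

0110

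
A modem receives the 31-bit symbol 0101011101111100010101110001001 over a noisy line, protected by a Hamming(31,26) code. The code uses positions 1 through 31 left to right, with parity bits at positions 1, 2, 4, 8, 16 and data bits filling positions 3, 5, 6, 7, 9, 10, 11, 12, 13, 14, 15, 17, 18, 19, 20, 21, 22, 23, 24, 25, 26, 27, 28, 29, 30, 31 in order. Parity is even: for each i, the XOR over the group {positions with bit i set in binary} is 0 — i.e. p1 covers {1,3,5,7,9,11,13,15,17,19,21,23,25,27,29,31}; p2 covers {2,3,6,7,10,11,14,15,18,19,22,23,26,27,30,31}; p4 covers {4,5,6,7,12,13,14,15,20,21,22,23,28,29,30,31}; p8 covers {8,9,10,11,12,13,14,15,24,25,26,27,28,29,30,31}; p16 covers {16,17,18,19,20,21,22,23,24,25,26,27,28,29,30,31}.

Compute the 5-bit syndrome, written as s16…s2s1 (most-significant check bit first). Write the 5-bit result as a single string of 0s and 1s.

11101

s1 (pos 1,3,5,7,9,11,13,15,17,19,21,23,25,27,29,31): 0⊕0⊕0⊕1⊕0⊕1⊕1⊕0⊕0⊕0⊕0⊕1⊕0⊕0⊕0⊕1 = 1
s2 (pos 2,3,6,7,10,11,14,15,18,19,22,23,26,27,30,31): 1⊕0⊕1⊕1⊕1⊕1⊕1⊕0⊕1⊕0⊕1⊕1⊕0⊕0⊕0⊕1 = 0
s4 (pos 4,5,6,7,12,13,14,15,20,21,22,23,28,29,30,31): 1⊕0⊕1⊕1⊕1⊕1⊕1⊕0⊕1⊕0⊕1⊕1⊕1⊕0⊕0⊕1 = 1
s8 (pos 8,9,10,11,12,13,14,15,24,25,26,27,28,29,30,31): 1⊕0⊕1⊕1⊕1⊕1⊕1⊕0⊕1⊕0⊕0⊕0⊕1⊕0⊕0⊕1 = 1
s16 (pos 16,17,18,19,20,21,22,23,24,25,26,27,28,29,30,31): 0⊕0⊕1⊕0⊕1⊕0⊕1⊕1⊕1⊕0⊕0⊕0⊕1⊕0⊕0⊕1 = 1
Syndrome s16…s1 = 11101 → error at position 29.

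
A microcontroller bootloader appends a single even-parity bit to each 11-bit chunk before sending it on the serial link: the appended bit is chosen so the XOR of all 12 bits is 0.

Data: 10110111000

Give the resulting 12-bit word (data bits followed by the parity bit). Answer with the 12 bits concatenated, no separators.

101101110000

XOR of the 11 data bits: 1⊕0⊕1⊕1⊕0⊕1⊕1⊕1⊕0⊕0⊕0 = 0
Parity bit = 0 (so all 12 bits XOR to 0).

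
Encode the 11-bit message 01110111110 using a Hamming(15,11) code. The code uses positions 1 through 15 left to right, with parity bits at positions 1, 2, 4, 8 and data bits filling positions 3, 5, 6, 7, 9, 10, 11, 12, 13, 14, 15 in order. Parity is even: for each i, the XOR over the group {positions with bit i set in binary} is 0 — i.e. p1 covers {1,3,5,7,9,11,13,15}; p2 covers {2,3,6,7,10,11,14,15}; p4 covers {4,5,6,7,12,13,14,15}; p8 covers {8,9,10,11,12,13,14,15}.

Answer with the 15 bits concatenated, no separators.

010011110111110

Place data at non-parity positions: p1 p2 0 p4 1 1 1 p8 0 1 1 1 1 1 0
p1 (pos 1,3,5,7,9,11,13,15): XOR of data positions = 0⊕1⊕1⊕0⊕1⊕1⊕0 = 0
p2 (pos 2,3,6,7,10,11,14,15): XOR of data positions = 0⊕1⊕1⊕1⊕1⊕1⊕0 = 1
p4 (pos 4,5,6,7,12,13,14,15): XOR of data positions = 1⊕1⊕1⊕1⊕1⊕1⊕0 = 0
p8 (pos 8,9,10,11,12,13,14,15): XOR of data positions = 0⊕1⊕1⊕1⊕1⊕1⊕0 = 1
Codeword: 010011110111110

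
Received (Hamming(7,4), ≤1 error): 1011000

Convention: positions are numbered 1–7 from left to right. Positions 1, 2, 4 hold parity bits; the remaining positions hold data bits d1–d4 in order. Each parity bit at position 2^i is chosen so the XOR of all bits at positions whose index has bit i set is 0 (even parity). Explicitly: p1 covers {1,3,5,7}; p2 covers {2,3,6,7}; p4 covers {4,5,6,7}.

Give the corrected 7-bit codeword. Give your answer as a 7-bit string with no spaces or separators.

1011010

s1 (pos 1,3,5,7): 1⊕1⊕0⊕0 = 0
s2 (pos 2,3,6,7): 0⊕1⊕0⊕0 = 1
s4 (pos 4,5,6,7): 1⊕0⊕0⊕0 = 1
Syndrome s4…s1 = 110 → error at position 6.
Flip position 6: 1011000 → 1011010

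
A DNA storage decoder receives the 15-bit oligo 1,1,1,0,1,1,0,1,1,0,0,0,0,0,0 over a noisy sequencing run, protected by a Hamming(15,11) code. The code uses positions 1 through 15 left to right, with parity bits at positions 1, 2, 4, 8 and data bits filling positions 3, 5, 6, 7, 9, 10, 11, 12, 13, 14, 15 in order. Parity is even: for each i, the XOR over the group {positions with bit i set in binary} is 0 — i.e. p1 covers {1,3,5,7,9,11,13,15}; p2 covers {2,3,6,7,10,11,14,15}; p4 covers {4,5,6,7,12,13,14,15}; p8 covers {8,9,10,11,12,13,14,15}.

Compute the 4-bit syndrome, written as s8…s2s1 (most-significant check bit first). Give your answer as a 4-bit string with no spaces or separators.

0010

s1 (pos 1,3,5,7,9,11,13,15): 1⊕1⊕1⊕0⊕1⊕0⊕0⊕0 = 0
s2 (pos 2,3,6,7,10,11,14,15): 1⊕1⊕1⊕0⊕0⊕0⊕0⊕0 = 1
s4 (pos 4,5,6,7,12,13,14,15): 0⊕1⊕1⊕0⊕0⊕0⊕0⊕0 = 0
s8 (pos 8,9,10,11,12,13,14,15): 1⊕1⊕0⊕0⊕0⊕0⊕0⊕0 = 0
Syndrome s8…s1 = 0010 → error at position 2.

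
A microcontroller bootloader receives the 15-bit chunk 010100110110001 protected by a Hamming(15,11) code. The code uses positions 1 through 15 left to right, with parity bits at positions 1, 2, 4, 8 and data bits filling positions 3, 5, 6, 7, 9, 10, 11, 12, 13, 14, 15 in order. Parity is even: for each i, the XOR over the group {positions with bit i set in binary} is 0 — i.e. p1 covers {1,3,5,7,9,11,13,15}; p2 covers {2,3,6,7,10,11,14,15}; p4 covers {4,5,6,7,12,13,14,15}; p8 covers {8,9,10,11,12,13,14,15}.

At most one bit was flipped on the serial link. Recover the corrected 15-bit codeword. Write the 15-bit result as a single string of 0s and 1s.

s1 (pos 1,3,5,7,9,11,13,15): 0⊕0⊕0⊕1⊕0⊕1⊕0⊕1 = 1
s2 (pos 2,3,6,7,10,11,14,15): 1⊕0⊕0⊕1⊕1⊕1⊕0⊕1 = 1
s4 (pos 4,5,6,7,12,13,14,15): 1⊕0⊕0⊕1⊕0⊕0⊕0⊕1 = 1
s8 (pos 8,9,10,11,12,13,14,15): 1⊕0⊕1⊕1⊕0⊕0⊕0⊕1 = 0
Syndrome s8…s1 = 0111 → error at position 7.
Flip position 7: 010100110110001 → 010100010110001

010100010110001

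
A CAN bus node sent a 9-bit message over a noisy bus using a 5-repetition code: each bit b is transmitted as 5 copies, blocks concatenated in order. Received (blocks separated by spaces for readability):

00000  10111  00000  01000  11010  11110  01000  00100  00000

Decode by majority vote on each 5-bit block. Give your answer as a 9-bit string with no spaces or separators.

010011000

Block 1 (00000): 0 ones → 0
Block 2 (10111): 4 ones → 1
Block 3 (00000): 0 ones → 0
Block 4 (01000): 1 one → 0
Block 5 (11010): 3 ones → 1
Block 6 (11110): 4 ones → 1
Block 7 (01000): 1 one → 0
Block 8 (00100): 1 one → 0
Block 9 (00000): 0 ones → 0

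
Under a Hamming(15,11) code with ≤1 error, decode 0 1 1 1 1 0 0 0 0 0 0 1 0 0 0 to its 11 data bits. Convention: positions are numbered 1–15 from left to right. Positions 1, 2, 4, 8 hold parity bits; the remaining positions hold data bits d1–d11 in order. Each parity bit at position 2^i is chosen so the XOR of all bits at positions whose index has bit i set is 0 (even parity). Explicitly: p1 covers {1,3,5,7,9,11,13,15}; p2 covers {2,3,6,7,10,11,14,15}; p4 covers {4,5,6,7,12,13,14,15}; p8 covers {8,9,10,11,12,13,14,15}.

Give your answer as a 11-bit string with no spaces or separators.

11000000000

s1 (pos 1,3,5,7,9,11,13,15): 0⊕1⊕1⊕0⊕0⊕0⊕0⊕0 = 0
s2 (pos 2,3,6,7,10,11,14,15): 1⊕1⊕0⊕0⊕0⊕0⊕0⊕0 = 0
s4 (pos 4,5,6,7,12,13,14,15): 1⊕1⊕0⊕0⊕1⊕0⊕0⊕0 = 1
s8 (pos 8,9,10,11,12,13,14,15): 0⊕0⊕0⊕0⊕1⊕0⊕0⊕0 = 1
Syndrome s8…s1 = 1100 → error at position 12.
Flip position 12: 011110000001000 → 011110000000000
Read data bits from positions 3,5,6,7,9,10,11,12,13,14,15: 11000000000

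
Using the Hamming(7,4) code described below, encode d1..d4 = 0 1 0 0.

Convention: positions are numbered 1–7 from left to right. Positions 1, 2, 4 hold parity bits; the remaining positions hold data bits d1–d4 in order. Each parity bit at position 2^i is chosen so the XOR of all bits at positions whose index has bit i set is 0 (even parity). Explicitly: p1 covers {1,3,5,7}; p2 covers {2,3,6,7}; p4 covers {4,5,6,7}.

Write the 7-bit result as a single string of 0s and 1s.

Place data at non-parity positions: p1 p2 0 p4 1 0 0
p1 (pos 1,3,5,7): XOR of data positions = 0⊕1⊕0 = 1
p2 (pos 2,3,6,7): XOR of data positions = 0⊕0⊕0 = 0
p4 (pos 4,5,6,7): XOR of data positions = 1⊕0⊕0 = 1
Codeword: 1001100

1001100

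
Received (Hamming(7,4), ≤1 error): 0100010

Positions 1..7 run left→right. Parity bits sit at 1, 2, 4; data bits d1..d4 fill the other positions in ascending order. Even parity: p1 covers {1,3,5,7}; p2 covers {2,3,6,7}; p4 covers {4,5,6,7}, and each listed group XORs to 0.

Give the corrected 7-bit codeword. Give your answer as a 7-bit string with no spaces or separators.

s1 (pos 1,3,5,7): 0⊕0⊕0⊕0 = 0
s2 (pos 2,3,6,7): 1⊕0⊕1⊕0 = 0
s4 (pos 4,5,6,7): 0⊕0⊕1⊕0 = 1
Syndrome s4…s1 = 100 → error at position 4.
Flip position 4: 0100010 → 0101010

0101010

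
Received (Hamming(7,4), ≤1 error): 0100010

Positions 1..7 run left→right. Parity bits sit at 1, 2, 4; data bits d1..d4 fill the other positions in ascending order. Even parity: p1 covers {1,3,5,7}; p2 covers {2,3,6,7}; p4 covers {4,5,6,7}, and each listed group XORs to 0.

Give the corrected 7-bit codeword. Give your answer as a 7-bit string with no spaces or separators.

s1 (pos 1,3,5,7): 0⊕0⊕0⊕0 = 0
s2 (pos 2,3,6,7): 1⊕0⊕1⊕0 = 0
s4 (pos 4,5,6,7): 0⊕0⊕1⊕0 = 1
Syndrome s4…s1 = 100 → error at position 4.
Flip position 4: 0100010 → 0101010

0101010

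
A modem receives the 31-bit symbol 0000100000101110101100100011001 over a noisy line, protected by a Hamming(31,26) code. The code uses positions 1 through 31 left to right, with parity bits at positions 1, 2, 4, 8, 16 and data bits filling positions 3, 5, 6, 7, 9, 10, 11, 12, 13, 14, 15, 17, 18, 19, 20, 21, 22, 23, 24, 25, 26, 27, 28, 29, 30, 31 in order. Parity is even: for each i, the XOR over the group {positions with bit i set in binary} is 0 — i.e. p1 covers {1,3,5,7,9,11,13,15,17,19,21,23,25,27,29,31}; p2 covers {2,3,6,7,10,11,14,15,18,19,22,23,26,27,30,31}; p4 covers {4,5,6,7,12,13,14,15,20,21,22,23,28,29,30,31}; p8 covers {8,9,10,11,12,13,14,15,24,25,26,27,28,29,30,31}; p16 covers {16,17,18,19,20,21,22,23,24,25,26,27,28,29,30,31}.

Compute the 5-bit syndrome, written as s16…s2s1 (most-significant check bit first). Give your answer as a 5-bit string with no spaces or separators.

11011

s1 (pos 1,3,5,7,9,11,13,15,17,19,21,23,25,27,29,31): 0⊕0⊕1⊕0⊕0⊕1⊕1⊕1⊕1⊕1⊕0⊕1⊕0⊕1⊕0⊕1 = 1
s2 (pos 2,3,6,7,10,11,14,15,18,19,22,23,26,27,30,31): 0⊕0⊕0⊕0⊕0⊕1⊕1⊕1⊕0⊕1⊕0⊕1⊕0⊕1⊕0⊕1 = 1
s4 (pos 4,5,6,7,12,13,14,15,20,21,22,23,28,29,30,31): 0⊕1⊕0⊕0⊕0⊕1⊕1⊕1⊕1⊕0⊕0⊕1⊕1⊕0⊕0⊕1 = 0
s8 (pos 8,9,10,11,12,13,14,15,24,25,26,27,28,29,30,31): 0⊕0⊕0⊕1⊕0⊕1⊕1⊕1⊕0⊕0⊕0⊕1⊕1⊕0⊕0⊕1 = 1
s16 (pos 16,17,18,19,20,21,22,23,24,25,26,27,28,29,30,31): 0⊕1⊕0⊕1⊕1⊕0⊕0⊕1⊕0⊕0⊕0⊕1⊕1⊕0⊕0⊕1 = 1
Syndrome s16…s1 = 11011 → error at position 27.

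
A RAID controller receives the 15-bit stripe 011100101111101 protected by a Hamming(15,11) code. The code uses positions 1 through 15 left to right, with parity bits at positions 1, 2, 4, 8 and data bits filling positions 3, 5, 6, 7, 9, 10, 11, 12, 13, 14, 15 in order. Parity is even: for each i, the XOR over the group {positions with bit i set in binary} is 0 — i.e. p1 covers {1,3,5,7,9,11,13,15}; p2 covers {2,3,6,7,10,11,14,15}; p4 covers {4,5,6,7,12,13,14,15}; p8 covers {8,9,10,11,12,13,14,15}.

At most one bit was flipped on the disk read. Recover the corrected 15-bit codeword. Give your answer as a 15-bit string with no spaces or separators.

s1 (pos 1,3,5,7,9,11,13,15): 0⊕1⊕0⊕1⊕1⊕1⊕1⊕1 = 0
s2 (pos 2,3,6,7,10,11,14,15): 1⊕1⊕0⊕1⊕1⊕1⊕0⊕1 = 0
s4 (pos 4,5,6,7,12,13,14,15): 1⊕0⊕0⊕1⊕1⊕1⊕0⊕1 = 1
s8 (pos 8,9,10,11,12,13,14,15): 0⊕1⊕1⊕1⊕1⊕1⊕0⊕1 = 0
Syndrome s8…s1 = 0100 → error at position 4.
Flip position 4: 011100101111101 → 011000101111101

011000101111101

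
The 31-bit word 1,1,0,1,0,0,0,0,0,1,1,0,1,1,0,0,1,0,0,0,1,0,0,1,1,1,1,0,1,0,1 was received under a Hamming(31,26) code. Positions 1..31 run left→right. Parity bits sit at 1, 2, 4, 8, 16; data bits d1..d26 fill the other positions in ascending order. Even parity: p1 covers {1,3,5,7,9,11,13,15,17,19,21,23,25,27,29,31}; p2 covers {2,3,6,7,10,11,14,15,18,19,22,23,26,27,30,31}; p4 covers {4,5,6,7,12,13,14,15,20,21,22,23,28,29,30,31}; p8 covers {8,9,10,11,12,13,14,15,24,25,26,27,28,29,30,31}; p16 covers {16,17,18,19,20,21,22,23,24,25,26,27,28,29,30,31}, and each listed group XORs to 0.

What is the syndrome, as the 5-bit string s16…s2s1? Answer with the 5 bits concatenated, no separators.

s1 (pos 1,3,5,7,9,11,13,15,17,19,21,23,25,27,29,31): 1⊕0⊕0⊕0⊕0⊕1⊕1⊕0⊕1⊕0⊕1⊕0⊕1⊕1⊕1⊕1 = 1
s2 (pos 2,3,6,7,10,11,14,15,18,19,22,23,26,27,30,31): 1⊕0⊕0⊕0⊕1⊕1⊕1⊕0⊕0⊕0⊕0⊕0⊕1⊕1⊕0⊕1 = 1
s4 (pos 4,5,6,7,12,13,14,15,20,21,22,23,28,29,30,31): 1⊕0⊕0⊕0⊕0⊕1⊕1⊕0⊕0⊕1⊕0⊕0⊕0⊕1⊕0⊕1 = 0
s8 (pos 8,9,10,11,12,13,14,15,24,25,26,27,28,29,30,31): 0⊕0⊕1⊕1⊕0⊕1⊕1⊕0⊕1⊕1⊕1⊕1⊕0⊕1⊕0⊕1 = 0
s16 (pos 16,17,18,19,20,21,22,23,24,25,26,27,28,29,30,31): 0⊕1⊕0⊕0⊕0⊕1⊕0⊕0⊕1⊕1⊕1⊕1⊕0⊕1⊕0⊕1 = 0
Syndrome s16…s1 = 00011 → error at position 3.

00011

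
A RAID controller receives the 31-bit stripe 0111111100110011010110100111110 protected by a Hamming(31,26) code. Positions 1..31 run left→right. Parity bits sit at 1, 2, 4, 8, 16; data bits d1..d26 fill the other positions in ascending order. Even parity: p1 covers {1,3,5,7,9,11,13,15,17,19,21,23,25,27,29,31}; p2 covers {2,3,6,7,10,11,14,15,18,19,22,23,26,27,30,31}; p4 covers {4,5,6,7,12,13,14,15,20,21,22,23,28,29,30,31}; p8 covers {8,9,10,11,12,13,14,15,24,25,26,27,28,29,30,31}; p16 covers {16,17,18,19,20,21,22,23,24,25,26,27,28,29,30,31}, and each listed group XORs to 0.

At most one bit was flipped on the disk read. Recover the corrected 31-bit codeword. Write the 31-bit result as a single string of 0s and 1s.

s1 (pos 1,3,5,7,9,11,13,15,17,19,21,23,25,27,29,31): 0⊕1⊕1⊕1⊕0⊕1⊕0⊕1⊕0⊕0⊕1⊕1⊕0⊕1⊕1⊕0 = 1
s2 (pos 2,3,6,7,10,11,14,15,18,19,22,23,26,27,30,31): 1⊕1⊕1⊕1⊕0⊕1⊕0⊕1⊕1⊕0⊕0⊕1⊕1⊕1⊕1⊕0 = 1
s4 (pos 4,5,6,7,12,13,14,15,20,21,22,23,28,29,30,31): 1⊕1⊕1⊕1⊕1⊕0⊕0⊕1⊕1⊕1⊕0⊕1⊕1⊕1⊕1⊕0 = 0
s8 (pos 8,9,10,11,12,13,14,15,24,25,26,27,28,29,30,31): 1⊕0⊕0⊕1⊕1⊕0⊕0⊕1⊕0⊕0⊕1⊕1⊕1⊕1⊕1⊕0 = 1
s16 (pos 16,17,18,19,20,21,22,23,24,25,26,27,28,29,30,31): 1⊕0⊕1⊕0⊕1⊕1⊕0⊕1⊕0⊕0⊕1⊕1⊕1⊕1⊕1⊕0 = 0
Syndrome s16…s1 = 01011 → error at position 11.
Flip position 11: 0111111100110011010110100111110 → 0111111100010011010110100111110

0111111100010011010110100111110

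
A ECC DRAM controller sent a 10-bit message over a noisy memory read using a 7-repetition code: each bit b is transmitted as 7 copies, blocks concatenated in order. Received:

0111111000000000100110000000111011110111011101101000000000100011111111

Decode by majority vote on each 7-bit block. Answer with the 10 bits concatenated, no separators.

1000111001

Block 1 (0111111): 6 ones → 1
Block 2 (0000000): 0 ones → 0
Block 3 (0010011): 3 ones → 0
Block 4 (0000000): 0 ones → 0
Block 5 (1110111): 6 ones → 1
Block 6 (1011101): 5 ones → 1
Block 7 (1101101): 5 ones → 1
Block 8 (0000000): 0 ones → 0
Block 9 (0010001): 2 ones → 0
Block 10 (1111111): 7 ones → 1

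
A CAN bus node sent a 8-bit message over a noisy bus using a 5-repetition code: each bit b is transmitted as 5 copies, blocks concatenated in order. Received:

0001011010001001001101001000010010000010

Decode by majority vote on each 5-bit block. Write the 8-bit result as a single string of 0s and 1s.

Block 1 (00010): 1 one → 0
Block 2 (11010): 3 ones → 1
Block 3 (00100): 1 one → 0
Block 4 (10011): 3 ones → 1
Block 5 (01001): 2 ones → 0
Block 6 (00001): 1 one → 0
Block 7 (00100): 1 one → 0
Block 8 (00010): 1 one → 0

01010000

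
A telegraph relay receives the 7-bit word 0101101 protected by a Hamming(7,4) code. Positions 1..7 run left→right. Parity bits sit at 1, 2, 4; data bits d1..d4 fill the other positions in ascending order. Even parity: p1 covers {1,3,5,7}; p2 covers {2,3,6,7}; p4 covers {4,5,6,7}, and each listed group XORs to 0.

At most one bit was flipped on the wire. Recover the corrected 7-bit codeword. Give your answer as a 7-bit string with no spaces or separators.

s1 (pos 1,3,5,7): 0⊕0⊕1⊕1 = 0
s2 (pos 2,3,6,7): 1⊕0⊕0⊕1 = 0
s4 (pos 4,5,6,7): 1⊕1⊕0⊕1 = 1
Syndrome s4…s1 = 100 → error at position 4.
Flip position 4: 0101101 → 0100101

0100101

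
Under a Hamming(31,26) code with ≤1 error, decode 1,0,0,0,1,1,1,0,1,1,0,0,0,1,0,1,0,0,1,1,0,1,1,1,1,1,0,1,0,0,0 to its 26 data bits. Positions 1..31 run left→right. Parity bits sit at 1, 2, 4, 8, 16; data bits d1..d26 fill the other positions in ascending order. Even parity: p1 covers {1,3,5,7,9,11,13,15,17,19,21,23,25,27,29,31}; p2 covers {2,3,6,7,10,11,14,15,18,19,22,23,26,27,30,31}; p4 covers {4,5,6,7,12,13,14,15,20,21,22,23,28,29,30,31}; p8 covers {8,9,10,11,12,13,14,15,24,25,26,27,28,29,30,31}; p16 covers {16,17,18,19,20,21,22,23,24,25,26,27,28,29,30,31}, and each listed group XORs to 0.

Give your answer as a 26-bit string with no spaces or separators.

s1 (pos 1,3,5,7,9,11,13,15,17,19,21,23,25,27,29,31): 1⊕0⊕1⊕1⊕1⊕0⊕0⊕0⊕0⊕1⊕0⊕1⊕1⊕0⊕0⊕0 = 1
s2 (pos 2,3,6,7,10,11,14,15,18,19,22,23,26,27,30,31): 0⊕0⊕1⊕1⊕1⊕0⊕1⊕0⊕0⊕1⊕1⊕1⊕1⊕0⊕0⊕0 = 0
s4 (pos 4,5,6,7,12,13,14,15,20,21,22,23,28,29,30,31): 0⊕1⊕1⊕1⊕0⊕0⊕1⊕0⊕1⊕0⊕1⊕1⊕1⊕0⊕0⊕0 = 0
s8 (pos 8,9,10,11,12,13,14,15,24,25,26,27,28,29,30,31): 0⊕1⊕1⊕0⊕0⊕0⊕1⊕0⊕1⊕1⊕1⊕0⊕1⊕0⊕0⊕0 = 1
s16 (pos 16,17,18,19,20,21,22,23,24,25,26,27,28,29,30,31): 1⊕0⊕0⊕1⊕1⊕0⊕1⊕1⊕1⊕1⊕1⊕0⊕1⊕0⊕0⊕0 = 1
Syndrome s16…s1 = 11001 → error at position 25.
Flip position 25: 1000111011000101001101111101000 → 1000111011000101001101110101000
Read data bits from positions 3,5,6,7,9,10,11,12,13,14,15,17,18,19,20,21,22,23,24,25,26,27,28,29,30,31: 01111100010001101110101000

01111100010001101110101000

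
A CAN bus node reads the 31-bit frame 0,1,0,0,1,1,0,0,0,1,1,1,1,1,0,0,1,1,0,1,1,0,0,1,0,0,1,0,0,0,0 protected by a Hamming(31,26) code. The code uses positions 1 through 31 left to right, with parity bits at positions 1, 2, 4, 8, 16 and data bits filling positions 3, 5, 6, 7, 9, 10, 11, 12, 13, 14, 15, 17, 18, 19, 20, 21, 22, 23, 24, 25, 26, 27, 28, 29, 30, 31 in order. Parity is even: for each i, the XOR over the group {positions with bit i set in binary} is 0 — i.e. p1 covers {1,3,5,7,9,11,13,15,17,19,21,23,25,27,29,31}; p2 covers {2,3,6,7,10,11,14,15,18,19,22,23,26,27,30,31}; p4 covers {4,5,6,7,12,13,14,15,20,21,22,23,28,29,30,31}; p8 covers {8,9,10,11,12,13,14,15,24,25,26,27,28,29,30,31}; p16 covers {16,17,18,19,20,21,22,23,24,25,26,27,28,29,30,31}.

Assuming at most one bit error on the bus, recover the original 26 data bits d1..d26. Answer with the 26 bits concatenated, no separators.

s1 (pos 1,3,5,7,9,11,13,15,17,19,21,23,25,27,29,31): 0⊕0⊕1⊕0⊕0⊕1⊕1⊕0⊕1⊕0⊕1⊕0⊕0⊕1⊕0⊕0 = 0
s2 (pos 2,3,6,7,10,11,14,15,18,19,22,23,26,27,30,31): 1⊕0⊕1⊕0⊕1⊕1⊕1⊕0⊕1⊕0⊕0⊕0⊕0⊕1⊕0⊕0 = 1
s4 (pos 4,5,6,7,12,13,14,15,20,21,22,23,28,29,30,31): 0⊕1⊕1⊕0⊕1⊕1⊕1⊕0⊕1⊕1⊕0⊕0⊕0⊕0⊕0⊕0 = 1
s8 (pos 8,9,10,11,12,13,14,15,24,25,26,27,28,29,30,31): 0⊕0⊕1⊕1⊕1⊕1⊕1⊕0⊕1⊕0⊕0⊕1⊕0⊕0⊕0⊕0 = 1
s16 (pos 16,17,18,19,20,21,22,23,24,25,26,27,28,29,30,31): 0⊕1⊕1⊕0⊕1⊕1⊕0⊕0⊕1⊕0⊕0⊕1⊕0⊕0⊕0⊕0 = 0
Syndrome s16…s1 = 01110 → error at position 14.
Flip position 14: 0100110001111100110110010010000 → 0100110001111000110110010010000
Read data bits from positions 3,5,6,7,9,10,11,12,13,14,15,17,18,19,20,21,22,23,24,25,26,27,28,29,30,31: 01100111100110110010010000

01100111100110110010010000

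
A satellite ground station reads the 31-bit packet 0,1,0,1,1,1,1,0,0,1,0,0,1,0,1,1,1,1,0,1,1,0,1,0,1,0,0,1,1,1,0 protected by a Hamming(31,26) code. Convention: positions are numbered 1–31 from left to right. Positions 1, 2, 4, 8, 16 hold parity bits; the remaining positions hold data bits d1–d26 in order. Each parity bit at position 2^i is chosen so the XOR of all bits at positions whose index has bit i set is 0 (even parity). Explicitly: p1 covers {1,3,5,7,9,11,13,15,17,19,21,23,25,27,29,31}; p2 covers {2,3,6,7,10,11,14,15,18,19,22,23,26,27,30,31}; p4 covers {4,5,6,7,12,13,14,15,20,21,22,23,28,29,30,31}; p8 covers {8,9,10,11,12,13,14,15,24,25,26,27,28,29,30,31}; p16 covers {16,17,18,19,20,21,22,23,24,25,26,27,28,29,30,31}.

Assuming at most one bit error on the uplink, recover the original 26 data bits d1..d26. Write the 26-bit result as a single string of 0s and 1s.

s1 (pos 1,3,5,7,9,11,13,15,17,19,21,23,25,27,29,31): 0⊕0⊕1⊕1⊕0⊕0⊕1⊕1⊕1⊕0⊕1⊕1⊕1⊕0⊕1⊕0 = 1
s2 (pos 2,3,6,7,10,11,14,15,18,19,22,23,26,27,30,31): 1⊕0⊕1⊕1⊕1⊕0⊕0⊕1⊕1⊕0⊕0⊕1⊕0⊕0⊕1⊕0 = 0
s4 (pos 4,5,6,7,12,13,14,15,20,21,22,23,28,29,30,31): 1⊕1⊕1⊕1⊕0⊕1⊕0⊕1⊕1⊕1⊕0⊕1⊕1⊕1⊕1⊕0 = 0
s8 (pos 8,9,10,11,12,13,14,15,24,25,26,27,28,29,30,31): 0⊕0⊕1⊕0⊕0⊕1⊕0⊕1⊕0⊕1⊕0⊕0⊕1⊕1⊕1⊕0 = 1
s16 (pos 16,17,18,19,20,21,22,23,24,25,26,27,28,29,30,31): 1⊕1⊕1⊕0⊕1⊕1⊕0⊕1⊕0⊕1⊕0⊕0⊕1⊕1⊕1⊕0 = 0
Syndrome s16…s1 = 01001 → error at position 9.
Flip position 9: 0101111001001011110110101001110 → 0101111011001011110110101001110
Read data bits from positions 3,5,6,7,9,10,11,12,13,14,15,17,18,19,20,21,22,23,24,25,26,27,28,29,30,31: 01111100101110110101001110

01111100101110110101001110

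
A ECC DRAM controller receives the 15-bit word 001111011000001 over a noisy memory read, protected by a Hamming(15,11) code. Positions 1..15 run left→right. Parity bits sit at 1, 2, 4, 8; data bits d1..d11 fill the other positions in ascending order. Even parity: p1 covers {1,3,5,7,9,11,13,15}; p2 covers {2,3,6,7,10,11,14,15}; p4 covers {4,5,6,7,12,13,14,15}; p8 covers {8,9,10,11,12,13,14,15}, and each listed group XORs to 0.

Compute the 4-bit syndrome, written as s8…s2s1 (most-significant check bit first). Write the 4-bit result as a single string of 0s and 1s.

s1 (pos 1,3,5,7,9,11,13,15): 0⊕1⊕1⊕0⊕1⊕0⊕0⊕1 = 0
s2 (pos 2,3,6,7,10,11,14,15): 0⊕1⊕1⊕0⊕0⊕0⊕0⊕1 = 1
s4 (pos 4,5,6,7,12,13,14,15): 1⊕1⊕1⊕0⊕0⊕0⊕0⊕1 = 0
s8 (pos 8,9,10,11,12,13,14,15): 1⊕1⊕0⊕0⊕0⊕0⊕0⊕1 = 1
Syndrome s8…s1 = 1010 → error at position 10.

1010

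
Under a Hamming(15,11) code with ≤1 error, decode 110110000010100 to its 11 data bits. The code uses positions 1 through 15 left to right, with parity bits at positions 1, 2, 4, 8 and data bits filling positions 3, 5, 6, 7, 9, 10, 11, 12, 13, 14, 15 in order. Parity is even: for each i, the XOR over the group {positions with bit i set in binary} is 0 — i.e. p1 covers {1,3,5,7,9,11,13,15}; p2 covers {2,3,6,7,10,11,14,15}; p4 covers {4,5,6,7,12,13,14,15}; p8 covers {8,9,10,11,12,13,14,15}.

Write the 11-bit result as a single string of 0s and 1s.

01000010100

s1 (pos 1,3,5,7,9,11,13,15): 1⊕0⊕1⊕0⊕0⊕1⊕1⊕0 = 0
s2 (pos 2,3,6,7,10,11,14,15): 1⊕0⊕0⊕0⊕0⊕1⊕0⊕0 = 0
s4 (pos 4,5,6,7,12,13,14,15): 1⊕1⊕0⊕0⊕0⊕1⊕0⊕0 = 1
s8 (pos 8,9,10,11,12,13,14,15): 0⊕0⊕0⊕1⊕0⊕1⊕0⊕0 = 0
Syndrome s8…s1 = 0100 → error at position 4.
Flip position 4: 110110000010100 → 110010000010100
Read data bits from positions 3,5,6,7,9,10,11,12,13,14,15: 01000010100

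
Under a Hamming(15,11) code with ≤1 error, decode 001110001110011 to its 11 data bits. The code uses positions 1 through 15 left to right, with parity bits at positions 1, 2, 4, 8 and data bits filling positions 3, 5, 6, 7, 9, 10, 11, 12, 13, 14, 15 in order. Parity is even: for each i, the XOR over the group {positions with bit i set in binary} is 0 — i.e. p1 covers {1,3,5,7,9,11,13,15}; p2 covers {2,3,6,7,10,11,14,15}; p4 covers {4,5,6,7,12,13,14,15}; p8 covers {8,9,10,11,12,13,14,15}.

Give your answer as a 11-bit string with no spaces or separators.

11001100011

s1 (pos 1,3,5,7,9,11,13,15): 0⊕1⊕1⊕0⊕1⊕1⊕0⊕1 = 1
s2 (pos 2,3,6,7,10,11,14,15): 0⊕1⊕0⊕0⊕1⊕1⊕1⊕1 = 1
s4 (pos 4,5,6,7,12,13,14,15): 1⊕1⊕0⊕0⊕0⊕0⊕1⊕1 = 0
s8 (pos 8,9,10,11,12,13,14,15): 0⊕1⊕1⊕1⊕0⊕0⊕1⊕1 = 1
Syndrome s8…s1 = 1011 → error at position 11.
Flip position 11: 001110001110011 → 001110001100011
Read data bits from positions 3,5,6,7,9,10,11,12,13,14,15: 11001100011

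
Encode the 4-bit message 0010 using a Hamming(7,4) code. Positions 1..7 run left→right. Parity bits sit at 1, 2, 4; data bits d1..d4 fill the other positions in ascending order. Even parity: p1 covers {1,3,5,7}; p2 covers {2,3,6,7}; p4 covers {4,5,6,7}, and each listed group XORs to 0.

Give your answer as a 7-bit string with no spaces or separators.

Place data at non-parity positions: p1 p2 0 p4 0 1 0
p1 (pos 1,3,5,7): XOR of data positions = 0⊕0⊕0 = 0
p2 (pos 2,3,6,7): XOR of data positions = 0⊕1⊕0 = 1
p4 (pos 4,5,6,7): XOR of data positions = 0⊕1⊕0 = 1
Codeword: 0101010

0101010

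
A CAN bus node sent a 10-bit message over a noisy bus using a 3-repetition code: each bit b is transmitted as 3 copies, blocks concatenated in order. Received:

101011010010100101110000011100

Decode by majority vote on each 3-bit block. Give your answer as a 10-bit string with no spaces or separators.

1100011010

Block 1 (101): 2 ones → 1
Block 2 (011): 2 ones → 1
Block 3 (010): 1 one → 0
Block 4 (010): 1 one → 0
Block 5 (100): 1 one → 0
Block 6 (101): 2 ones → 1
Block 7 (110): 2 ones → 1
Block 8 (000): 0 ones → 0
Block 9 (011): 2 ones → 1
Block 10 (100): 1 one → 0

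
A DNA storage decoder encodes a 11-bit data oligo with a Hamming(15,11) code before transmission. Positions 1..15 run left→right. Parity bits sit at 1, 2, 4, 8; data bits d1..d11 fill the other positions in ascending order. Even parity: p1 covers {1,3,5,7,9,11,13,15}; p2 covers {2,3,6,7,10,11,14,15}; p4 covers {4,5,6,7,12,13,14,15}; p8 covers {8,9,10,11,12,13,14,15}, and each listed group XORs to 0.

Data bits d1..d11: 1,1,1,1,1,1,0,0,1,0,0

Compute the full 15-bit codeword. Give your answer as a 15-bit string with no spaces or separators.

Place data at non-parity positions: p1 p2 1 p4 1 1 1 p8 1 1 0 0 1 0 0
p1 (pos 1,3,5,7,9,11,13,15): XOR of data positions = 1⊕1⊕1⊕1⊕0⊕1⊕0 = 1
p2 (pos 2,3,6,7,10,11,14,15): XOR of data positions = 1⊕1⊕1⊕1⊕0⊕0⊕0 = 0
p4 (pos 4,5,6,7,12,13,14,15): XOR of data positions = 1⊕1⊕1⊕0⊕1⊕0⊕0 = 0
p8 (pos 8,9,10,11,12,13,14,15): XOR of data positions = 1⊕1⊕0⊕0⊕1⊕0⊕0 = 1
Codeword: 101011111100100

101011111100100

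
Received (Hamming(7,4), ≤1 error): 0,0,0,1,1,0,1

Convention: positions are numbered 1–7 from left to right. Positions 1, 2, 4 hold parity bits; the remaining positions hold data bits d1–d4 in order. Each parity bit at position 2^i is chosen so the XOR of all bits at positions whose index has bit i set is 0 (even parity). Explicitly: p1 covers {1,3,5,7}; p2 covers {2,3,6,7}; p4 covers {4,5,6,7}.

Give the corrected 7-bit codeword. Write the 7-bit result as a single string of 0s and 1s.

0001111

s1 (pos 1,3,5,7): 0⊕0⊕1⊕1 = 0
s2 (pos 2,3,6,7): 0⊕0⊕0⊕1 = 1
s4 (pos 4,5,6,7): 1⊕1⊕0⊕1 = 1
Syndrome s4…s1 = 110 → error at position 6.
Flip position 6: 0001101 → 0001111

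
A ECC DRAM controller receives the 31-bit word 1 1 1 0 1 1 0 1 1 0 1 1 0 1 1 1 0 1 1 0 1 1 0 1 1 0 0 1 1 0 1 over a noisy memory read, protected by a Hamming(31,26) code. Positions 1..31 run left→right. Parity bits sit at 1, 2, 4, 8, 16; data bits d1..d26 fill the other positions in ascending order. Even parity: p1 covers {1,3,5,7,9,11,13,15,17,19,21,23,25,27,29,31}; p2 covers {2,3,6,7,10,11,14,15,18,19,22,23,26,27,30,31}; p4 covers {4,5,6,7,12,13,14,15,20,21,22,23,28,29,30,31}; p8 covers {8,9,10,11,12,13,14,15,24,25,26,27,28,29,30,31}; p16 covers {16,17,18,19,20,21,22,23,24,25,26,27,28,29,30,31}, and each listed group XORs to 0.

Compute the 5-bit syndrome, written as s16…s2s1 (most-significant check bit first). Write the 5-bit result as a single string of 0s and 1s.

s1 (pos 1,3,5,7,9,11,13,15,17,19,21,23,25,27,29,31): 1⊕1⊕1⊕0⊕1⊕1⊕0⊕1⊕0⊕1⊕1⊕0⊕1⊕0⊕1⊕1 = 1
s2 (pos 2,3,6,7,10,11,14,15,18,19,22,23,26,27,30,31): 1⊕1⊕1⊕0⊕0⊕1⊕1⊕1⊕1⊕1⊕1⊕0⊕0⊕0⊕0⊕1 = 0
s4 (pos 4,5,6,7,12,13,14,15,20,21,22,23,28,29,30,31): 0⊕1⊕1⊕0⊕1⊕0⊕1⊕1⊕0⊕1⊕1⊕0⊕1⊕1⊕0⊕1 = 0
s8 (pos 8,9,10,11,12,13,14,15,24,25,26,27,28,29,30,31): 1⊕1⊕0⊕1⊕1⊕0⊕1⊕1⊕1⊕1⊕0⊕0⊕1⊕1⊕0⊕1 = 1
s16 (pos 16,17,18,19,20,21,22,23,24,25,26,27,28,29,30,31): 1⊕0⊕1⊕1⊕0⊕1⊕1⊕0⊕1⊕1⊕0⊕0⊕1⊕1⊕0⊕1 = 0
Syndrome s16…s1 = 01001 → error at position 9.

01001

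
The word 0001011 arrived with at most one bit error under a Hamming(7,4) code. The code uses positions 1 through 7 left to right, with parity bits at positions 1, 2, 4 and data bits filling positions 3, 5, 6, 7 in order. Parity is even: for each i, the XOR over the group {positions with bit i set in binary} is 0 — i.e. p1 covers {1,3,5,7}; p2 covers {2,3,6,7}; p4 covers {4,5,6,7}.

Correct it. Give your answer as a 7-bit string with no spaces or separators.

s1 (pos 1,3,5,7): 0⊕0⊕0⊕1 = 1
s2 (pos 2,3,6,7): 0⊕0⊕1⊕1 = 0
s4 (pos 4,5,6,7): 1⊕0⊕1⊕1 = 1
Syndrome s4…s1 = 101 → error at position 5.
Flip position 5: 0001011 → 0001111

0001111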